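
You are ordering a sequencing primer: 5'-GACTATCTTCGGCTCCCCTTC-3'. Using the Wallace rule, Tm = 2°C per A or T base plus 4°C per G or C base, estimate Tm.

66°C

Scanning the sequence gives C=9, A=2, G=3, T=7.
A+T = 9, G+C = 12
Tm = 4·12 + 2·9 = 48 + 18 = 66°C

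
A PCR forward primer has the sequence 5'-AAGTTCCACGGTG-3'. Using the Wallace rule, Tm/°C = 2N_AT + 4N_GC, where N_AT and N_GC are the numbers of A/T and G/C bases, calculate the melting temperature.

C=3, G=4, A=3, T=3
A+T = 6, G+C = 7
Tm = 2×6 + 4×7 = 40°C

40°C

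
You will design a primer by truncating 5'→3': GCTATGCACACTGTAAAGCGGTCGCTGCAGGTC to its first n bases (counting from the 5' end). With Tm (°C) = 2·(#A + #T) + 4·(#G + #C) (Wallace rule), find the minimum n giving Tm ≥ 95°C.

n = 31

First 30 bases: GCTATGCACACTGTAAAGCGGTCGCTGCAG → Tm = 94°C (< 95°C)
First 31 bases: GCTATGCACACTGTAAAGCGGTCGCTGCAGG → Tm = 98°C (≥ 95°C)
Since every base adds ≥2°C, Tm only increases with n, so the threshold is first crossed at n = 31.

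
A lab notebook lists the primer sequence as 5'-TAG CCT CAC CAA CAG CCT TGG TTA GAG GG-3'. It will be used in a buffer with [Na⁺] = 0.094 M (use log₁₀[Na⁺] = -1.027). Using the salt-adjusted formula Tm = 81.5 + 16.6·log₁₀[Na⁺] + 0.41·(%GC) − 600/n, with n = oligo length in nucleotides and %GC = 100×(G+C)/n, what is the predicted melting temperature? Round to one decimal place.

Length n = 29. Base counts: C=8, G=8, A=7, T=6
G+C = 16, so %GC = 16/29 × 100 = 55.172%
Salt term: 16.6 × (-1.027) = -17.048
GC term: 0.41 × 55.172 = 22.621; length term: −600/29 = −20.69
Tm = 81.5 + (-17.048) + 22.621 − 20.69 = 66.383 → 66.4°C

66.4°C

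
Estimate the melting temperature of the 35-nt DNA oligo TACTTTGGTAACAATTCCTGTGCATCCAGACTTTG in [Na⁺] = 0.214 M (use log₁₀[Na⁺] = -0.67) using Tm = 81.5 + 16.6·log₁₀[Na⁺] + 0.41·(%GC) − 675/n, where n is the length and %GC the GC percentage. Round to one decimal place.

Length n = 35. Base counts: A=8, C=8, G=6, T=13
G+C = 14, so %GC = 14/35 × 100 = 40%
Salt term: 16.6 × (-0.67) = -11.122
GC term: 0.41 × 40 = 16.4; length term: −675/35 = −19.286
Tm = 81.5 + (-11.122) + 16.4 − 19.286 = 67.492 → 67.5°C

67.5°C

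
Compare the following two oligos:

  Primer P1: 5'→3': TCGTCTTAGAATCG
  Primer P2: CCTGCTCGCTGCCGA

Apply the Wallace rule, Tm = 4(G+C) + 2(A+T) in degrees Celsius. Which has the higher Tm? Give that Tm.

Primer P1: A+T=8, G+C=6 → Tm = 2(8)+4(6) = 40°C
Primer P2: A+T=4, G+C=11 → Tm = 2(4)+4(11) = 52°C
40°C vs 52°C → primer P2 is higher.

Primer P2, 52°C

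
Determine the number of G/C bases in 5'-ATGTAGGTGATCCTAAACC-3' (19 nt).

Scanning the sequence gives C=4, G=4, A=6, T=5.
Total G or C: 4 + 4 = 8

8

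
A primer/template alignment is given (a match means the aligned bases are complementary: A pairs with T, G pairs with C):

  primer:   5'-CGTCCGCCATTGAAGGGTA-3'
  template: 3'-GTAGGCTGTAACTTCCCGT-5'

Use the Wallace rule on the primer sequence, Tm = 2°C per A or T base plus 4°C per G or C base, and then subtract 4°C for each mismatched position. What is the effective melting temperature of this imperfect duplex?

48°C

Primer base counts: A=4, T=4, G=6, C=5 → A+T=8, G+C=11
Perfect-match Tm = 2(8) + 4(11) = 16 + 44 = 60°C
Mismatches (positions where the bases are not complementary): 3 (at positions 2, 7, 18)
Effective Tm = 60 − 3×4 = 60 − 12 = 48°C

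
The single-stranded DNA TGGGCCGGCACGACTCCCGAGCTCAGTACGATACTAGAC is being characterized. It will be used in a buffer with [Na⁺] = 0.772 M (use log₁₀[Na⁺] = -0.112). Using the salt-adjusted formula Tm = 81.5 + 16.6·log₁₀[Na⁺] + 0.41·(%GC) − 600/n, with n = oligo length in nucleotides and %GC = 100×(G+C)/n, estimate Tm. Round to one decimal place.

89.5°C

Length n = 39. T=6, A=9, G=11, C=13
G+C = 24, so %GC = 24/39 × 100 = 61.538%
Salt term: 16.6 × (-0.112) = -1.859
GC term: 0.41 × 61.538 = 25.231; length term: −600/39 = −15.385
Tm = 81.5 + (-1.859) + 25.231 − 15.385 = 89.487 → 89.5°C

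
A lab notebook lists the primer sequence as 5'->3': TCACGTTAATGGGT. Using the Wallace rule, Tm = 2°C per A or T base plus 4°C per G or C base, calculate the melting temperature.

40°C

T=5, A=3, C=2, G=4
A+T = 8, G+C = 6
Tm = 2(8) + 4(6) = 16 + 24 = 40°C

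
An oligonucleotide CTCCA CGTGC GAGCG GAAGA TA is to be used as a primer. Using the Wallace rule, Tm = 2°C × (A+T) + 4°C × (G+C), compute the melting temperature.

Scanning the sequence gives G=7, C=6, A=6, T=3.
AT pairs contribute 9, GC pairs contribute 13.
Tm = 2(9) + 4(13) = 18 + 52 = 70°C

70°C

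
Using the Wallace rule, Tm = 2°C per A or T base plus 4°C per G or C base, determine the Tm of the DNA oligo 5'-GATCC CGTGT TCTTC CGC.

58°C

Scanning the sequence gives A=1, G=4, T=6, C=7.
So N_AT = 7 and N_GC = 11.
Tm = 2(7) + 4(11) = 14 + 44 = 58°C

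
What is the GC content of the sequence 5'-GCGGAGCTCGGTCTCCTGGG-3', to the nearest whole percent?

Counting bases: A=1, G=9, T=4, C=6
G+C = 9 + 6 = 15 out of 20 bases
%GC = 15/20 × 100 = 75% ≈ 75%

75%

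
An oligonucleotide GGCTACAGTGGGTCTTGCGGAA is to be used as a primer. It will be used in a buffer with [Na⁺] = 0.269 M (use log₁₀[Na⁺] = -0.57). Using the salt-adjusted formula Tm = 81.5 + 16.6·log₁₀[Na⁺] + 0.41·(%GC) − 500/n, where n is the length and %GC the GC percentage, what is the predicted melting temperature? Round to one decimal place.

Length n = 22. Base counts: A=4, C=4, G=9, T=5
G+C = 13, so %GC = 13/22 × 100 = 59.091%
Salt term: 16.6 × (-0.57) = -9.462
GC term: 0.41 × 59.091 = 24.227; length term: −500/22 = −22.727
Tm = 81.5 + (-9.462) + 24.227 − 22.727 = 73.538 → 73.5°C

73.5°C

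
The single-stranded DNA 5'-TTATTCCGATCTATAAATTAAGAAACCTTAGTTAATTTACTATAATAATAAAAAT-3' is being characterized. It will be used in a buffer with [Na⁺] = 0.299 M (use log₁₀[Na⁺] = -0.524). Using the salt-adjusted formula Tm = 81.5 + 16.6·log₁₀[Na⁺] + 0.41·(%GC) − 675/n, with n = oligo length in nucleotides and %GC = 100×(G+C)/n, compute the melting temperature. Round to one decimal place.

Length n = 55. Scanning the sequence gives G=3, C=6, A=25, T=21.
G+C = 9, so %GC = 9/55 × 100 = 16.364%
Salt term: 16.6 × (-0.524) = -8.698
GC term: 0.41 × 16.364 = 6.709; length term: −675/55 = −12.273
Tm = 81.5 + (-8.698) + 6.709 − 12.273 = 67.238 → 67.2°C

67.2°C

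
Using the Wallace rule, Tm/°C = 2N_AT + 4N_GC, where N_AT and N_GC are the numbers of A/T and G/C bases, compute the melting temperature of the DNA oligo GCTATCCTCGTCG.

42°C

Base counts: C=5, G=3, T=4, A=1
AT pairs contribute 5, GC pairs contribute 8.
Tm = 4·8 + 2·5 = 32 + 10 = 42°C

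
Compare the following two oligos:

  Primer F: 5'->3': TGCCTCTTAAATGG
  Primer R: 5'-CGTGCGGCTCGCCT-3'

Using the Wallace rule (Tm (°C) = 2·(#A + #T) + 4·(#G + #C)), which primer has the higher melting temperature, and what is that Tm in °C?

Primer R, 50°C

Primer F: A+T=8, G+C=6 → Tm = 2(8)+4(6) = 40°C
Primer R: A+T=3, G+C=11 → Tm = 2(3)+4(11) = 50°C
40°C vs 50°C → primer R is higher.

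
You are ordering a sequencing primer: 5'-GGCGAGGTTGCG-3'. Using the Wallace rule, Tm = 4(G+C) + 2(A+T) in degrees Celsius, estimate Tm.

C=2, T=2, G=7, A=1
So N_AT = 3 and N_GC = 9.
Tm = 4·9 + 2·3 = 36 + 6 = 42°C

42°C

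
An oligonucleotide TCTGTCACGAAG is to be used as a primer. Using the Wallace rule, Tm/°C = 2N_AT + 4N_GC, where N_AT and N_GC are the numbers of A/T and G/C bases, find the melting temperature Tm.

Counting bases: G=3, T=3, A=3, C=3
A+T = 6, G+C = 6
Tm = 2(6) + 4(6) = 12 + 24 = 36°C

36°C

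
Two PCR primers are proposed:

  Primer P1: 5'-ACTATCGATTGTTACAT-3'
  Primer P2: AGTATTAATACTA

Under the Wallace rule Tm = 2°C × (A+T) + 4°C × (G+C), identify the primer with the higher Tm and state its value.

Primer P1: A+T=12, G+C=5 → Tm = 2(12)+4(5) = 44°C
Primer P2: A+T=11, G+C=2 → Tm = 2(11)+4(2) = 30°C
44°C vs 30°C → primer P1 is higher.

Primer P1, 44°C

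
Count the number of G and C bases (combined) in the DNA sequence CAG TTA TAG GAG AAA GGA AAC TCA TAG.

Scanning the sequence gives G=7, A=12, C=3, T=5.
G+C = 7 + 3 = 10

10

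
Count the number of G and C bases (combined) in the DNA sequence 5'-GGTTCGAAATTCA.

Scanning the sequence gives T=4, C=2, G=3, A=4.
G+C = 3 + 2 = 5

5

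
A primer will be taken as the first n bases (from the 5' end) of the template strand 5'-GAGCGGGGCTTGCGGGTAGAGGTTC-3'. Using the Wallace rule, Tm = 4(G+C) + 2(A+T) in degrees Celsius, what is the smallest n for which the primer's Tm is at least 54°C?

First 14 bases: GAGCGGGGCTTGCG → Tm = 50°C (< 54°C)
First 15 bases: GAGCGGGGCTTGCGG → Tm = 54°C (≥ 54°C)
Since every base adds ≥2°C, Tm only increases with n, so the threshold is first crossed at n = 15.

n = 15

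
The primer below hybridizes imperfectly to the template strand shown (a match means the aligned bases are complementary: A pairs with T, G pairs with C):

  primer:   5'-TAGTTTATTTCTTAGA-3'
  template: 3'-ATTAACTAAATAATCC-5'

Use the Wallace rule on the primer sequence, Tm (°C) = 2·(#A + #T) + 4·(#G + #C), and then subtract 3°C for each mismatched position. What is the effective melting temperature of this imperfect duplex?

26°C

Primer base counts: A=4, T=9, G=2, C=1 → A+T=13, G+C=3
Perfect-match Tm = 2(13) + 4(3) = 26 + 12 = 38°C
Mismatches (positions where the bases are not complementary): 4 (at positions 3, 6, 11, 16)
Effective Tm = 38 − 4×3 = 38 − 12 = 26°C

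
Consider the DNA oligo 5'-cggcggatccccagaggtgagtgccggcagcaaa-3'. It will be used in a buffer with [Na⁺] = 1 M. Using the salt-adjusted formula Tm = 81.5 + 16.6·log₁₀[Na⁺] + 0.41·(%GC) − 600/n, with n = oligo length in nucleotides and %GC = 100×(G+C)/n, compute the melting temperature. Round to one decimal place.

Length n = 34. T=3, A=8, C=10, G=13
G+C = 23, so %GC = 23/34 × 100 = 67.647%
Salt term: 16.6 × (0) = 0
GC term: 0.41 × 67.647 = 27.735; length term: −600/34 = −17.647
Tm = 81.5 + (0) + 27.735 − 17.647 = 91.588 → 91.6°C

91.6°C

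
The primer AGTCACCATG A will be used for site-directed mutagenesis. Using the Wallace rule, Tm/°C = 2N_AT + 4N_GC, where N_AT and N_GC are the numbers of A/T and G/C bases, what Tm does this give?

Counting bases: T=2, G=2, A=4, C=3
AT pairs contribute 6, GC pairs contribute 5.
Tm = 4·5 + 2·6 = 20 + 12 = 32°C

32°C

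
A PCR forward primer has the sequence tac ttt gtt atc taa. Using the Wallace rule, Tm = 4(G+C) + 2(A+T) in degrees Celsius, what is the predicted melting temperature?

Base counts: T=8, C=2, A=4, G=1
A+T = 12, G+C = 3
Tm = 2(12) + 4(3) = 24 + 12 = 36°C

36°C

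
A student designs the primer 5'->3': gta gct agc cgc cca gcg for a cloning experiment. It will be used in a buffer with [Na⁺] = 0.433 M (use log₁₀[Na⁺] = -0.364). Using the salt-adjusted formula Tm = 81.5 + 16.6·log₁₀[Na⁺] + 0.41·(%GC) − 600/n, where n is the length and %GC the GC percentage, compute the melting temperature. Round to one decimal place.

Length n = 18. G=6, A=3, T=2, C=7
G+C = 13, so %GC = 13/18 × 100 = 72.222%
Salt term: 16.6 × (-0.364) = -6.042
GC term: 0.41 × 72.222 = 29.611; length term: −600/18 = −33.333
Tm = 81.5 + (-6.042) + 29.611 − 33.333 = 71.736 → 71.7°C

71.7°C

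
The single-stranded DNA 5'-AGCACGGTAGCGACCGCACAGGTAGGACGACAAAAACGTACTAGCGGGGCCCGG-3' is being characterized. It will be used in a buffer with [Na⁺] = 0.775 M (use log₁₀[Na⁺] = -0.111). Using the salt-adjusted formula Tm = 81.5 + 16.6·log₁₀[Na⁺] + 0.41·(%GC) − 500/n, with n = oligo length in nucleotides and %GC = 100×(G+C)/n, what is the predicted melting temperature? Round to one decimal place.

96.2°C

Length n = 54. Scanning the sequence gives T=4, C=15, G=19, A=16.
G+C = 34, so %GC = 34/54 × 100 = 62.963%
Salt term: 16.6 × (-0.111) = -1.843
GC term: 0.41 × 62.963 = 25.815; length term: −500/54 = −9.259
Tm = 81.5 + (-1.843) + 25.815 − 9.259 = 96.213 → 96.2°C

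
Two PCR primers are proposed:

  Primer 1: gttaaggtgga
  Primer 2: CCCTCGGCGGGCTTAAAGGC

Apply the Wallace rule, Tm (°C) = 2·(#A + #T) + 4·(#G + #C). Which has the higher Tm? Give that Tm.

Primer 1: A+T=6, G+C=5 → Tm = 2(6)+4(5) = 32°C
Primer 2: A+T=6, G+C=14 → Tm = 2(6)+4(14) = 68°C
32°C vs 68°C → primer 2 is higher.

Primer 2, 68°C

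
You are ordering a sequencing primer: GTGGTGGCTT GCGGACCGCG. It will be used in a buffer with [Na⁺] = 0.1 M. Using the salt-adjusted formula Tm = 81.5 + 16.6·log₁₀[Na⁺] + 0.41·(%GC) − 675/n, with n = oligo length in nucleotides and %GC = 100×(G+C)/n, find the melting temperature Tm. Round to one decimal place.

Length n = 20. Scanning the sequence gives G=10, A=1, C=5, T=4.
G+C = 15, so %GC = 15/20 × 100 = 75%
Salt term: 16.6 × (-1) = -16.6
GC term: 0.41 × 75 = 30.75; length term: −675/20 = −33.75
Tm = 81.5 + (-16.6) + 30.75 − 33.75 = 61.9 → 61.9°C

61.9°C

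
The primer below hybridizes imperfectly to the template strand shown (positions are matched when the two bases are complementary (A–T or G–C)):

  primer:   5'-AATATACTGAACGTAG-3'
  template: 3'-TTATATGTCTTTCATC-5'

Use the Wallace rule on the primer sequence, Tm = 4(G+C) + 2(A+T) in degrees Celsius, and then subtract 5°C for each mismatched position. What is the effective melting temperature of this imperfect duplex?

32°C

Primer base counts: A=7, T=4, G=3, C=2 → A+T=11, G+C=5
Perfect-match Tm = 2(11) + 4(5) = 22 + 20 = 42°C
Mismatches (positions where the bases are not complementary): 2 (at positions 8, 12)
Effective Tm = 42 − 2×5 = 42 − 10 = 32°C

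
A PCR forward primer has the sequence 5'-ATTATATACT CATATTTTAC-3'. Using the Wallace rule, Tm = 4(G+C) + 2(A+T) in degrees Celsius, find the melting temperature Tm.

Base counts: T=10, C=3, A=7, G=0
So N_AT = 17 and N_GC = 3.
Tm = 2×17 + 4×3 = 46°C

46°C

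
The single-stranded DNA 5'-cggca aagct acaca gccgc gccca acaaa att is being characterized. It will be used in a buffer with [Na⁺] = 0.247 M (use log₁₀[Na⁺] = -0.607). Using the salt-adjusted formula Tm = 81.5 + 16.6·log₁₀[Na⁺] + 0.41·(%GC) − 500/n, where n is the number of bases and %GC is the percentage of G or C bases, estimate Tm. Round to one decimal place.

78.6°C

Length n = 33. Counting bases: C=12, T=3, G=6, A=12
G+C = 18, so %GC = 18/33 × 100 = 54.545%
Salt term: 16.6 × (-0.607) = -10.076
GC term: 0.41 × 54.545 = 22.363; length term: −500/33 = −15.152
Tm = 81.5 + (-10.076) + 22.363 − 15.152 = 78.635 → 78.6°C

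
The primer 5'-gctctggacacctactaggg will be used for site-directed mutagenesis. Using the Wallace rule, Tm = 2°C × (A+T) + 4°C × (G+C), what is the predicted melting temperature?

Scanning the sequence gives A=4, C=6, G=6, T=4.
AT pairs contribute 8, GC pairs contribute 12.
Tm = 2×8 + 4×12 = 64°C

64°C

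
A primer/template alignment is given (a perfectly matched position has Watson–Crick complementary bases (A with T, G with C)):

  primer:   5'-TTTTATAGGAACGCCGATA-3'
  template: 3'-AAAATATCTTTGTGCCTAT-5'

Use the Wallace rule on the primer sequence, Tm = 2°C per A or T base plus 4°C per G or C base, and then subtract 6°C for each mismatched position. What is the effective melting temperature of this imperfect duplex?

Primer base counts: A=6, T=6, G=4, C=3 → A+T=12, G+C=7
Perfect-match Tm = 2(12) + 4(7) = 24 + 28 = 52°C
Mismatches (positions where the bases are not complementary): 3 (at positions 9, 13, 15)
Effective Tm = 52 − 3×6 = 52 − 18 = 34°C

34°C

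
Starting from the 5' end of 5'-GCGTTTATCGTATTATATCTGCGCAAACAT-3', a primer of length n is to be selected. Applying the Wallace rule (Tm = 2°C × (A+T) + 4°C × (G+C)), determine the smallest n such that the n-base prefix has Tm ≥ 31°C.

n = 11

First 10 bases: GCGTTTATCG → Tm = 30°C (< 31°C)
First 11 bases: GCGTTTATCGT → Tm = 32°C (≥ 31°C)
Each additional base adds 2°C (A/T) or 4°C (G/C), so Tm is non-decreasing in n; n = 11 is the first length to reach 31°C.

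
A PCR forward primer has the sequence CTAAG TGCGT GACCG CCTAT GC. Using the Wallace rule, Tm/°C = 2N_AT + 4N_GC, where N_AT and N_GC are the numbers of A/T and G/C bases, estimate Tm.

Counting bases: A=4, T=5, C=7, G=6
So N_AT = 9 and N_GC = 13.
Tm = 2(9) + 4(13) = 18 + 52 = 70°C

70°C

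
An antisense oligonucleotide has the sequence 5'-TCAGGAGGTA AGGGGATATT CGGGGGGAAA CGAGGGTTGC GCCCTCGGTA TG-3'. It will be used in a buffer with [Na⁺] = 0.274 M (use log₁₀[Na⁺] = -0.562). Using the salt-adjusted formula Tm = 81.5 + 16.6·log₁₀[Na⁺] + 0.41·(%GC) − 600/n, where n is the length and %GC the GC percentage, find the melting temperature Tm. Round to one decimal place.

85.1°C

Length n = 52. Base counts: C=8, A=11, G=23, T=10
G+C = 31, so %GC = 31/52 × 100 = 59.615%
Salt term: 16.6 × (-0.562) = -9.329
GC term: 0.41 × 59.615 = 24.442; length term: −600/52 = −11.538
Tm = 81.5 + (-9.329) + 24.442 − 11.538 = 85.075 → 85.1°C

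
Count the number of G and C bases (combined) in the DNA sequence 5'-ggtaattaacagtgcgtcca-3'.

Counting bases: C=4, A=6, T=5, G=5
Total G or C: 5 + 4 = 9

9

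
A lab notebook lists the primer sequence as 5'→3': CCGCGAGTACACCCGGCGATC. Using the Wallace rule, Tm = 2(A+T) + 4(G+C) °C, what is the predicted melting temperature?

Counting bases: C=9, A=4, T=2, G=6
So N_AT = 6 and N_GC = 15.
Tm = 2(6) + 4(15) = 12 + 60 = 72°C

72°C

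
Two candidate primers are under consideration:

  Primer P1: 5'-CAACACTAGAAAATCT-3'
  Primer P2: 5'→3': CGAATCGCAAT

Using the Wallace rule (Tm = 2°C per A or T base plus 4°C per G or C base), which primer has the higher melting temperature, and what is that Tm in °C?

Primer P1: A+T=11, G+C=5 → Tm = 2(11)+4(5) = 42°C
Primer P2: A+T=6, G+C=5 → Tm = 2(6)+4(5) = 32°C
42°C vs 32°C → primer P1 is higher.

Primer P1, 42°C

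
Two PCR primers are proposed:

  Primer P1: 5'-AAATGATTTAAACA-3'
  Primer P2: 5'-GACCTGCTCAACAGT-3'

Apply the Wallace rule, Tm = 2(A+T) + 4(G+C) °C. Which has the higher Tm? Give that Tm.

Primer P1: A+T=12, G+C=2 → Tm = 2(12)+4(2) = 32°C
Primer P2: A+T=7, G+C=8 → Tm = 2(7)+4(8) = 46°C
32°C vs 46°C → primer P2 is higher.

Primer P2, 46°C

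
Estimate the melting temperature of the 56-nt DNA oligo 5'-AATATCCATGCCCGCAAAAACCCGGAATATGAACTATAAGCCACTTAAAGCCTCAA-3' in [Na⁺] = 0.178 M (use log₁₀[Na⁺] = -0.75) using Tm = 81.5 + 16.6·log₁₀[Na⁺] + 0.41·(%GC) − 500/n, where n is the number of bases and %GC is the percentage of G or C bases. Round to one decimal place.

Length n = 56. Counting bases: G=7, A=23, C=16, T=10
G+C = 23, so %GC = 23/56 × 100 = 41.071%
Salt term: 16.6 × (-0.75) = -12.45
GC term: 0.41 × 41.071 = 16.839; length term: −500/56 = −8.929
Tm = 81.5 + (-12.45) + 16.839 − 8.929 = 76.96 → 77.0°C

77.0°C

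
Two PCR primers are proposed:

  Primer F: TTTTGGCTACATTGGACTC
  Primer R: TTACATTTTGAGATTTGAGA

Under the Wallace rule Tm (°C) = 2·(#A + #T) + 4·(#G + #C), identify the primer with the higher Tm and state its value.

Primer F, 54°C

Primer F: A+T=11, G+C=8 → Tm = 2(11)+4(8) = 54°C
Primer R: A+T=15, G+C=5 → Tm = 2(15)+4(5) = 50°C
54°C vs 50°C → primer F is higher.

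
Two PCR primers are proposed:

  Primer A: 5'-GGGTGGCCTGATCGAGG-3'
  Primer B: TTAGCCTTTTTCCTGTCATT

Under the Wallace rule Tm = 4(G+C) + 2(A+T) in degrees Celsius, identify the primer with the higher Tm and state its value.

Primer A: A+T=5, G+C=12 → Tm = 2(5)+4(12) = 58°C
Primer B: A+T=13, G+C=7 → Tm = 2(13)+4(7) = 54°C
58°C vs 54°C → primer A is higher.

Primer A, 58°C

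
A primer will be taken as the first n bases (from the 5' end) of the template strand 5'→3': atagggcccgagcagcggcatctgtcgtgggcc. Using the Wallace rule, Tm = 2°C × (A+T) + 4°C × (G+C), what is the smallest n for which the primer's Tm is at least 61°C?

First 17 bases: ATAGGGCCCGAGCAGCG → Tm = 58°C (< 61°C)
First 18 bases: ATAGGGCCCGAGCAGCGG → Tm = 62°C (≥ 61°C)
Each additional base adds 2°C (A/T) or 4°C (G/C), so Tm is non-decreasing in n; n = 18 is the first length to reach 61°C.

n = 18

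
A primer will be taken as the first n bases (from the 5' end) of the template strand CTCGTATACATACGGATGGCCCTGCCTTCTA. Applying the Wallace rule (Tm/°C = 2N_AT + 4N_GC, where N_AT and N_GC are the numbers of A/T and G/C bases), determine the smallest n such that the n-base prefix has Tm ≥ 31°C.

First 11 bases: CTCGTATACAT → Tm = 30°C (< 31°C)
First 12 bases: CTCGTATACATA → Tm = 32°C (≥ 31°C)
Each additional base adds 2°C (A/T) or 4°C (G/C), so Tm is non-decreasing in n; n = 12 is the first length to reach 31°C.

n = 12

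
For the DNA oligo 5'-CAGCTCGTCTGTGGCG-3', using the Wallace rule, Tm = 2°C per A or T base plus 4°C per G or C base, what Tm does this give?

Scanning the sequence gives A=1, C=5, G=6, T=4.
So N_AT = 5 and N_GC = 11.
Tm = 2(5) + 4(11) = 10 + 44 = 54°C

54°C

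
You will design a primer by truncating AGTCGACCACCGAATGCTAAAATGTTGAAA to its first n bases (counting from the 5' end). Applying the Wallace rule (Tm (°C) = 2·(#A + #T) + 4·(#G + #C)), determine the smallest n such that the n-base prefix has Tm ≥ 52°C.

n = 17

First 16 bases: AGTCGACCACCGAATG → Tm = 50°C (< 52°C)
First 17 bases: AGTCGACCACCGAATGC → Tm = 54°C (≥ 52°C)
Since every base adds ≥2°C, Tm only increases with n, so the threshold is first crossed at n = 17.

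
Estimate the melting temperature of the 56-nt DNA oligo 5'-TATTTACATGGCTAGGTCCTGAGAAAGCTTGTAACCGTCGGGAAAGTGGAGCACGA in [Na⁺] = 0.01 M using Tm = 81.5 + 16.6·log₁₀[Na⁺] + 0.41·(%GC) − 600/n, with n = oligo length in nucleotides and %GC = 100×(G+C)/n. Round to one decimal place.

Length n = 56. A=16, C=10, G=17, T=13
G+C = 27, so %GC = 27/56 × 100 = 48.214%
Salt term: 16.6 × (-2) = -33.2
GC term: 0.41 × 48.214 = 19.768; length term: −600/56 = −10.714
Tm = 81.5 + (-33.2) + 19.768 − 10.714 = 57.354 → 57.4°C

57.4°C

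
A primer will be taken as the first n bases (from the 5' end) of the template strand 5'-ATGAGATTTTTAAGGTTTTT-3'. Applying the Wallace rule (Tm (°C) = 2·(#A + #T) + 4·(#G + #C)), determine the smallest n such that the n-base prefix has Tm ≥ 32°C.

n = 14

First 13 bases: ATGAGATTTTTAA → Tm = 30°C (< 32°C)
First 14 bases: ATGAGATTTTTAAG → Tm = 34°C (≥ 32°C)
Since every base adds ≥2°C, Tm only increases with n, so the threshold is first crossed at n = 14.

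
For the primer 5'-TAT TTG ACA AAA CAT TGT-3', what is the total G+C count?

4

Scanning the sequence gives G=2, T=7, C=2, A=7.
Total G or C: 2 + 2 = 4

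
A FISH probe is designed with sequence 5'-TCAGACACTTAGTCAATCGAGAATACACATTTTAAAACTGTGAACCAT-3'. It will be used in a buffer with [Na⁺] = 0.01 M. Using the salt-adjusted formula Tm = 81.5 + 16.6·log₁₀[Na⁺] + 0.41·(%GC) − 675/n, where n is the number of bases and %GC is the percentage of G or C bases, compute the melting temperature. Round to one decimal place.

47.9°C

Length n = 48. Counting bases: A=19, G=6, T=13, C=10
G+C = 16, so %GC = 16/48 × 100 = 33.333%
Salt term: 16.6 × (-2) = -33.2
GC term: 0.41 × 33.333 = 13.667; length term: −675/48 = −14.062
Tm = 81.5 + (-33.2) + 13.667 − 14.062 = 47.905 → 47.9°C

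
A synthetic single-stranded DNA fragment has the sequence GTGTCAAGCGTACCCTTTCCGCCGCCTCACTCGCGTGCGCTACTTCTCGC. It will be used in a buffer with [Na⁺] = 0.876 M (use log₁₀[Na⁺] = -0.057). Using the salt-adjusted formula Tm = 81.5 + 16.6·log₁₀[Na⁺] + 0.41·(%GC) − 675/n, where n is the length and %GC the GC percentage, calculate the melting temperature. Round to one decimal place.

93.3°C

Length n = 50. Base counts: C=21, A=5, T=13, G=11
G+C = 32, so %GC = 32/50 × 100 = 64%
Salt term: 16.6 × (-0.057) = -0.946
GC term: 0.41 × 64 = 26.24; length term: −675/50 = −13.5
Tm = 81.5 + (-0.946) + 26.24 − 13.5 = 93.294 → 93.3°C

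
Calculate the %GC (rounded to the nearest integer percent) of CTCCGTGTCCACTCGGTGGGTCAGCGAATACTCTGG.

61%

Base counts: T=9, C=11, G=11, A=5
G+C = 11 + 11 = 22 out of 36 bases
%GC = 22/36 × 100 = 61.11% ≈ 61%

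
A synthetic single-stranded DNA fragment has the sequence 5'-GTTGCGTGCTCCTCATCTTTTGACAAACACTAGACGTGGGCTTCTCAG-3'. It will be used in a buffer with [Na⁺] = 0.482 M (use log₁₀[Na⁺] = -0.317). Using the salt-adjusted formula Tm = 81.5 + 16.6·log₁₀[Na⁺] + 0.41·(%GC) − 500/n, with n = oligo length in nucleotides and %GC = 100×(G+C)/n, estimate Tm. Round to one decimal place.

Length n = 48. Scanning the sequence gives A=9, T=15, G=11, C=13.
G+C = 24, so %GC = 24/48 × 100 = 50%
Salt term: 16.6 × (-0.317) = -5.262
GC term: 0.41 × 50 = 20.5; length term: −500/48 = −10.417
Tm = 81.5 + (-5.262) + 20.5 − 10.417 = 86.321 → 86.3°C

86.3°C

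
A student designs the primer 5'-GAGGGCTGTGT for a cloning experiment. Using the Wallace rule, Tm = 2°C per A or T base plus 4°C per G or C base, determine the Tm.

Counting bases: T=3, C=1, G=6, A=1
So N_AT = 4 and N_GC = 7.
Tm = 2×4 + 4×7 = 36°C

36°C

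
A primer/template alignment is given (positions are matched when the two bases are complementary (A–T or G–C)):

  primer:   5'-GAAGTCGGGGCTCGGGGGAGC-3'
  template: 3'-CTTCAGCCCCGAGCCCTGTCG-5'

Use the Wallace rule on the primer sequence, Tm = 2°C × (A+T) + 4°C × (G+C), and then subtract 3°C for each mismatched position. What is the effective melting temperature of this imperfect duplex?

68°C

Primer base counts: A=3, T=2, G=12, C=4 → A+T=5, G+C=16
Perfect-match Tm = 2(5) + 4(16) = 10 + 64 = 74°C
Mismatches (positions where the bases are not complementary): 2 (at positions 17, 18)
Effective Tm = 74 − 2×3 = 74 − 6 = 68°C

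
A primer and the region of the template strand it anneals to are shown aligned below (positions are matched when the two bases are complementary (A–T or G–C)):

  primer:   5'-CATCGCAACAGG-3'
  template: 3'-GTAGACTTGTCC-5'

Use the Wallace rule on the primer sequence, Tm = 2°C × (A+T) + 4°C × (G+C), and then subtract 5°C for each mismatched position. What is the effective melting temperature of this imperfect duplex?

Primer base counts: A=4, T=1, G=3, C=4 → A+T=5, G+C=7
Perfect-match Tm = 2(5) + 4(7) = 10 + 28 = 38°C
Mismatches (positions where the bases are not complementary): 2 (at positions 5, 6)
Effective Tm = 38 − 2×5 = 38 − 10 = 28°C

28°C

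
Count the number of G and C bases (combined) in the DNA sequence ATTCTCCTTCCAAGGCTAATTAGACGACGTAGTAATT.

14

Base counts: G=6, C=8, T=12, A=11
Total G or C: 6 + 8 = 14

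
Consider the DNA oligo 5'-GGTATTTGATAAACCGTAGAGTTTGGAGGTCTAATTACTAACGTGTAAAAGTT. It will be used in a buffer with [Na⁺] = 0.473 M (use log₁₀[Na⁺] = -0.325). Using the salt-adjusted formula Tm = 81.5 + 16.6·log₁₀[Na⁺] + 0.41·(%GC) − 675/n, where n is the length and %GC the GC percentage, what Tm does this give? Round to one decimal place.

Length n = 53. C=5, G=13, T=18, A=17
G+C = 18, so %GC = 18/53 × 100 = 33.962%
Salt term: 16.6 × (-0.325) = -5.395
GC term: 0.41 × 33.962 = 13.924; length term: −675/53 = −12.736
Tm = 81.5 + (-5.395) + 13.924 − 12.736 = 77.293 → 77.3°C

77.3°C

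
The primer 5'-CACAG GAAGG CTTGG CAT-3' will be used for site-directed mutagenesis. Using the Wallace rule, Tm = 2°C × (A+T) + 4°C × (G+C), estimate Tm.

Scanning the sequence gives A=5, C=4, T=3, G=6.
A+T = 8, G+C = 10
Tm = 2(8) + 4(10) = 16 + 40 = 56°C

56°C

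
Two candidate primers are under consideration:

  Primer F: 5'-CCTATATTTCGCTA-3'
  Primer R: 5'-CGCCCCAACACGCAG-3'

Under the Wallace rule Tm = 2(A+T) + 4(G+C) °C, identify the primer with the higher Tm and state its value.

Primer F: A+T=9, G+C=5 → Tm = 2(9)+4(5) = 38°C
Primer R: A+T=4, G+C=11 → Tm = 2(4)+4(11) = 52°C
38°C vs 52°C → primer R is higher.

Primer R, 52°C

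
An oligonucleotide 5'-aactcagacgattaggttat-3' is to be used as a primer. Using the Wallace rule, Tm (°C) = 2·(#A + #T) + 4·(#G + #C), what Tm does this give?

Counting bases: A=7, C=3, T=6, G=4
AT pairs contribute 13, GC pairs contribute 7.
Tm = 4·7 + 2·13 = 28 + 26 = 54°C

54°C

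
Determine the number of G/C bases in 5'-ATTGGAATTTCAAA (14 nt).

3

T=5, A=6, C=1, G=2
G+C = 2 + 1 = 3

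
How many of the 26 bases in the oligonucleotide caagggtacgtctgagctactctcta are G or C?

13

G=6, A=6, T=7, C=7
G+C = 6 + 7 = 13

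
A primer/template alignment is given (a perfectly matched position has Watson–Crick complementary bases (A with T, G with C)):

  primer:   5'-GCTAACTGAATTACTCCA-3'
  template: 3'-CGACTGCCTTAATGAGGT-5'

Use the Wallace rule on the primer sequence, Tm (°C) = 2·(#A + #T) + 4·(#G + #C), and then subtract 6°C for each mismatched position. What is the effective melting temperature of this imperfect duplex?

Primer base counts: A=6, T=5, G=2, C=5 → A+T=11, G+C=7
Perfect-match Tm = 2(11) + 4(7) = 22 + 28 = 50°C
Mismatches (positions where the bases are not complementary): 2 (at positions 4, 7)
Effective Tm = 50 − 2×6 = 50 − 12 = 38°C

38°C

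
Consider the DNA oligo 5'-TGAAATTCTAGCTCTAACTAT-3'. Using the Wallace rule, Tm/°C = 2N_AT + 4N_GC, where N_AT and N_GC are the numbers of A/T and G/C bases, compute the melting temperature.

54°C

Counting bases: G=2, A=7, C=4, T=8
AT pairs contribute 15, GC pairs contribute 6.
Tm = 4·6 + 2·15 = 24 + 30 = 54°C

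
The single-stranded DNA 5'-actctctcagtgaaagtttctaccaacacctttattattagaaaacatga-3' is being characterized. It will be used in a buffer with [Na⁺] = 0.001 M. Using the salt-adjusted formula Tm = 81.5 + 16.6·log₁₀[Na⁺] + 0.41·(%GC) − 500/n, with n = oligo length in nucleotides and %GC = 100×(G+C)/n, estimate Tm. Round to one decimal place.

34.8°C

Length n = 50. Counting bases: T=16, C=11, G=5, A=18
G+C = 16, so %GC = 16/50 × 100 = 32%
Salt term: 16.6 × (-3) = -49.8
GC term: 0.41 × 32 = 13.12; length term: −500/50 = −10
Tm = 81.5 + (-49.8) + 13.12 − 10 = 34.82 → 34.8°C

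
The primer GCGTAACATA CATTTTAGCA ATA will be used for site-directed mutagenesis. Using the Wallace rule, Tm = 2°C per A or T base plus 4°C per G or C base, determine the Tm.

60°C

Scanning the sequence gives A=9, C=4, T=7, G=3.
AT pairs contribute 16, GC pairs contribute 7.
Tm = 2×16 + 4×7 = 60°C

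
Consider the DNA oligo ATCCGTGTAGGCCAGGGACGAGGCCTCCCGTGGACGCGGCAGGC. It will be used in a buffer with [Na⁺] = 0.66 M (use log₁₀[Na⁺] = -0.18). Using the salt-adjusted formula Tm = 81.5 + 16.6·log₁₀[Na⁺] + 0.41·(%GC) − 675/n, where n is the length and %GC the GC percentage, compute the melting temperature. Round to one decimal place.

93.0°C

Length n = 44. Base counts: A=7, T=5, G=18, C=14
G+C = 32, so %GC = 32/44 × 100 = 72.727%
Salt term: 16.6 × (-0.18) = -2.988
GC term: 0.41 × 72.727 = 29.818; length term: −675/44 = −15.341
Tm = 81.5 + (-2.988) + 29.818 − 15.341 = 92.989 → 93.0°C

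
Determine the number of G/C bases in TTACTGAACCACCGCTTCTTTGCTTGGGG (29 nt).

Scanning the sequence gives T=10, C=8, A=4, G=7.
Total G or C: 7 + 8 = 15

15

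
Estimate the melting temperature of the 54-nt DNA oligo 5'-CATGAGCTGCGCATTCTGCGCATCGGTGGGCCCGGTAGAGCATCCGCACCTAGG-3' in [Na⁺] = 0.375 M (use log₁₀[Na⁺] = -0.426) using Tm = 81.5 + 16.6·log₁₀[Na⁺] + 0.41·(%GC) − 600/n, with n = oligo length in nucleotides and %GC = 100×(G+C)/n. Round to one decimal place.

89.9°C

Length n = 54. Counting bases: C=17, T=10, G=18, A=9
G+C = 35, so %GC = 35/54 × 100 = 64.815%
Salt term: 16.6 × (-0.426) = -7.072
GC term: 0.41 × 64.815 = 26.574; length term: −600/54 = −11.111
Tm = 81.5 + (-7.072) + 26.574 − 11.111 = 89.891 → 89.9°C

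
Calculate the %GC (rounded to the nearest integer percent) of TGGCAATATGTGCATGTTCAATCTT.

Scanning the sequence gives T=10, A=6, C=4, G=5.
G+C = 5 + 4 = 9 out of 25 bases
%GC = 9/25 × 100 = 36% ≈ 36%

36%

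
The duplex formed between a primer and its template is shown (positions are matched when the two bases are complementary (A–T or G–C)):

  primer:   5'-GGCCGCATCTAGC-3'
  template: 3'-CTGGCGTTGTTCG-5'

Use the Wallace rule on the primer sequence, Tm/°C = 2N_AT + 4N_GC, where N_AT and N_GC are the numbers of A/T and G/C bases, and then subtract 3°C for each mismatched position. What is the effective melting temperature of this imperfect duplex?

Primer base counts: A=2, T=2, G=4, C=5 → A+T=4, G+C=9
Perfect-match Tm = 2(4) + 4(9) = 8 + 36 = 44°C
Mismatches (positions where the bases are not complementary): 3 (at positions 2, 8, 10)
Effective Tm = 44 − 3×3 = 44 − 9 = 35°C

35°C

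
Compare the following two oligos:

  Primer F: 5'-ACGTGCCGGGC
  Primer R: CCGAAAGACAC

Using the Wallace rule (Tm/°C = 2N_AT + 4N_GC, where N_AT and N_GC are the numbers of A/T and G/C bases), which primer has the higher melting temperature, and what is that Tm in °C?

Primer F: A+T=2, G+C=9 → Tm = 2(2)+4(9) = 40°C
Primer R: A+T=5, G+C=6 → Tm = 2(5)+4(6) = 34°C
40°C vs 34°C → primer F is higher.

Primer F, 40°C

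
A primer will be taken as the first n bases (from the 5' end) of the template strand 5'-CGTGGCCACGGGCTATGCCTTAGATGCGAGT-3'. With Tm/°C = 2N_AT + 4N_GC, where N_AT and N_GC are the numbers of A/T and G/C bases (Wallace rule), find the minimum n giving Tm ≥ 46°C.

n = 13

First 12 bases: CGTGGCCACGGG → Tm = 44°C (< 46°C)
First 13 bases: CGTGGCCACGGGC → Tm = 48°C (≥ 46°C)
Each additional base adds 2°C (A/T) or 4°C (G/C), so Tm is non-decreasing in n; n = 13 is the first length to reach 46°C.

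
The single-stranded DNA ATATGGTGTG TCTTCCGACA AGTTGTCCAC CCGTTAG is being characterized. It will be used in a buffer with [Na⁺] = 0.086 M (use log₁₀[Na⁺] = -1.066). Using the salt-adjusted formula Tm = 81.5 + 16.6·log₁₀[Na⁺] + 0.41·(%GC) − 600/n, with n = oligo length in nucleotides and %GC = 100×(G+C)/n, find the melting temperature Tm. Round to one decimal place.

67.5°C

Length n = 37. Counting bases: T=12, A=7, G=9, C=9
G+C = 18, so %GC = 18/37 × 100 = 48.649%
Salt term: 16.6 × (-1.066) = -17.696
GC term: 0.41 × 48.649 = 19.946; length term: −600/37 = −16.216
Tm = 81.5 + (-17.696) + 19.946 − 16.216 = 67.534 → 67.5°C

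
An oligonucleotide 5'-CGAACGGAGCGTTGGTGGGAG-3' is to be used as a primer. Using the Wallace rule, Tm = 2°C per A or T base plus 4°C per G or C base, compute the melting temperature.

70°C

Counting bases: G=11, A=4, C=3, T=3
So N_AT = 7 and N_GC = 14.
Tm = 2(7) + 4(14) = 14 + 56 = 70°C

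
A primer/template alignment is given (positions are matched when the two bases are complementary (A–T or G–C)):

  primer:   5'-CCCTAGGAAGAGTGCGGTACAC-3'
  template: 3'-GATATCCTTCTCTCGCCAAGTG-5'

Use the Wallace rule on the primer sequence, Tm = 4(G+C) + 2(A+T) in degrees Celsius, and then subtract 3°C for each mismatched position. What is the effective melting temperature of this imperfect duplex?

Primer base counts: A=6, T=3, G=7, C=6 → A+T=9, G+C=13
Perfect-match Tm = 2(9) + 4(13) = 18 + 52 = 70°C
Mismatches (positions where the bases are not complementary): 4 (at positions 2, 3, 13, 19)
Effective Tm = 70 − 4×3 = 70 − 12 = 58°C

58°C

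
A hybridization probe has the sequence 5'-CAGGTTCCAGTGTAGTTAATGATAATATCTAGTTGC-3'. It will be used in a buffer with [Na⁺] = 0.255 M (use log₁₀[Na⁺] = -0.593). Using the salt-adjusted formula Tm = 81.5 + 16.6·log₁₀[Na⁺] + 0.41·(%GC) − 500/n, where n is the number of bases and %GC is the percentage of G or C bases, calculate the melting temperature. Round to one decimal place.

72.6°C

Length n = 36. Counting bases: G=8, C=5, T=13, A=10
G+C = 13, so %GC = 13/36 × 100 = 36.111%
Salt term: 16.6 × (-0.593) = -9.844
GC term: 0.41 × 36.111 = 14.806; length term: −500/36 = −13.889
Tm = 81.5 + (-9.844) + 14.806 − 13.889 = 72.573 → 72.6°C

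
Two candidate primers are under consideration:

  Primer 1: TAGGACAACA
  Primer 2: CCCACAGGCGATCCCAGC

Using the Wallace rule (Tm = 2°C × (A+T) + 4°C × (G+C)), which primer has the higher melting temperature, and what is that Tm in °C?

Primer 2, 62°C

Primer 1: A+T=6, G+C=4 → Tm = 2(6)+4(4) = 28°C
Primer 2: A+T=5, G+C=13 → Tm = 2(5)+4(13) = 62°C
28°C vs 62°C → primer 2 is higher.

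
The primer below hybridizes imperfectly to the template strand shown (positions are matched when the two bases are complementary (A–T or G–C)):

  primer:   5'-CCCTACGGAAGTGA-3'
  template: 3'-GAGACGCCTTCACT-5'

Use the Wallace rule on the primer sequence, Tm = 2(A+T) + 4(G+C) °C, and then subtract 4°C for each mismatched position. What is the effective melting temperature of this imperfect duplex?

36°C

Primer base counts: A=4, T=2, G=4, C=4 → A+T=6, G+C=8
Perfect-match Tm = 2(6) + 4(8) = 12 + 32 = 44°C
Mismatches (positions where the bases are not complementary): 2 (at positions 2, 5)
Effective Tm = 44 − 2×4 = 44 − 8 = 36°C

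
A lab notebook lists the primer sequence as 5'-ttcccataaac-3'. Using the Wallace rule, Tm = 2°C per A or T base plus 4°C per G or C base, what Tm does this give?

30°C

Scanning the sequence gives C=4, T=3, A=4, G=0.
So N_AT = 7 and N_GC = 4.
Tm = 4·4 + 2·7 = 16 + 14 = 30°C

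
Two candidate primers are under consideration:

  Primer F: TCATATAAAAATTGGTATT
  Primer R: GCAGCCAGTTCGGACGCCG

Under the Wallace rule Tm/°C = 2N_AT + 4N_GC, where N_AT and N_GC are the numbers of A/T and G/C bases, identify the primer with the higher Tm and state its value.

Primer R, 66°C

Primer F: A+T=16, G+C=3 → Tm = 2(16)+4(3) = 44°C
Primer R: A+T=5, G+C=14 → Tm = 2(5)+4(14) = 66°C
44°C vs 66°C → primer R is higher.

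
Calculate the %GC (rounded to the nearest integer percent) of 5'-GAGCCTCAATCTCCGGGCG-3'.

Base counts: T=3, A=3, G=6, C=7
G+C = 6 + 7 = 13 out of 19 bases
%GC = 13/19 × 100 = 68.42% ≈ 68%

68%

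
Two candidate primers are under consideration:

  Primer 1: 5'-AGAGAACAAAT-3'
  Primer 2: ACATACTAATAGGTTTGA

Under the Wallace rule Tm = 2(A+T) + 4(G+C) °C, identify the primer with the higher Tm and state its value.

Primer 2, 46°C

Primer 1: A+T=8, G+C=3 → Tm = 2(8)+4(3) = 28°C
Primer 2: A+T=13, G+C=5 → Tm = 2(13)+4(5) = 46°C
28°C vs 46°C → primer 2 is higher.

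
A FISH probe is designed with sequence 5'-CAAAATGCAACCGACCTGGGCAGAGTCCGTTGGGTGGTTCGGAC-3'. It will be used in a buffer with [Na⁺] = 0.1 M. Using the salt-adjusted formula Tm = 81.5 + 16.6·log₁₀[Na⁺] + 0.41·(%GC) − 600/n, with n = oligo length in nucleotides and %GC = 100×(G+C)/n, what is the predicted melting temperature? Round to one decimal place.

75.5°C

Length n = 44. T=8, C=11, G=15, A=10
G+C = 26, so %GC = 26/44 × 100 = 59.091%
Salt term: 16.6 × (-1) = -16.6
GC term: 0.41 × 59.091 = 24.227; length term: −600/44 = −13.636
Tm = 81.5 + (-16.6) + 24.227 − 13.636 = 75.491 → 75.5°C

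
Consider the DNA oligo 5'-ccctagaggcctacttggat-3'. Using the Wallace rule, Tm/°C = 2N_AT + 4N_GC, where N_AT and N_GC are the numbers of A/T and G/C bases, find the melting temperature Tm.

Scanning the sequence gives C=6, T=5, A=4, G=5.
So N_AT = 9 and N_GC = 11.
Tm = 2×9 + 4×11 = 62°C

62°C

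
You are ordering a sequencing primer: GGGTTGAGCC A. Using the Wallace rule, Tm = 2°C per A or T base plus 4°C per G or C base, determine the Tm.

36°C

C=2, G=5, A=2, T=2
So N_AT = 4 and N_GC = 7.
Tm = 2×4 + 4×7 = 36°C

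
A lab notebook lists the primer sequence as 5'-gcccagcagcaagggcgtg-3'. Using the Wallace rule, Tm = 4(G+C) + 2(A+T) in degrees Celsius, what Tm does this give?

66°C

Base counts: T=1, A=4, C=6, G=8
A+T = 5, G+C = 14
Tm = 4·14 + 2·5 = 56 + 10 = 66°C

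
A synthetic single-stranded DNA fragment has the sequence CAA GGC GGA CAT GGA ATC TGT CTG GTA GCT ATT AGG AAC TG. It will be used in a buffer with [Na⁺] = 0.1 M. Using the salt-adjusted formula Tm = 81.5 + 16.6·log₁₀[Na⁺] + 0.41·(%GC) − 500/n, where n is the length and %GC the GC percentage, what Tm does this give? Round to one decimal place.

Length n = 41. Counting bases: A=11, C=7, G=13, T=10
G+C = 20, so %GC = 20/41 × 100 = 48.78%
Salt term: 16.6 × (-1) = -16.6
GC term: 0.41 × 48.78 = 20; length term: −500/41 = −12.195
Tm = 81.5 + (-16.6) + 20 − 12.195 = 72.705 → 72.7°C

72.7°C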